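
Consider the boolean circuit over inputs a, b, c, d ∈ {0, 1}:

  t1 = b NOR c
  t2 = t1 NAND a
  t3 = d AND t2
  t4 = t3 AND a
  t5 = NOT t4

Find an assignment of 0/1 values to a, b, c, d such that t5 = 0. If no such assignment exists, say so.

Check with a=1, b=0, c=1, d=1:
t1 = b NOR c = 0 NOR 1 = 0
t2 = t1 NAND a = 0 NAND 1 = 1
t3 = d AND t2 = 1 AND 1 = 1
t4 = t3 AND a = 1 AND 1 = 1
t5 = NOT t4 = NOT 1 = 0
So t5 = 0 as required.

a=1, b=0, c=1, d=1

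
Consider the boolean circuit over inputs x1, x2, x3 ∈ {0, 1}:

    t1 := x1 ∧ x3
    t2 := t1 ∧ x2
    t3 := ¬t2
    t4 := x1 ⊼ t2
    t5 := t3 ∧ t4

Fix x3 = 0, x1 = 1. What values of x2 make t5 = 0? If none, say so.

no solution exists

With x3 = 0, x1 = 1 fixed, none of the 2 settings of x2 give t5 = 0.
For example, with x2=0:
t1 = x1 ∧ x3 = 1 ∧ 0 = 0
t2 = t1 ∧ x2 = 0 ∧ 0 = 0
t3 = ¬t2 = ¬0 = 1
t4 = x1 ⊼ t2 = 1 ⊼ 0 = 1
t5 = t3 ∧ t4 = 1 ∧ 1 = 1
giving t5 = 1 ≠ 0.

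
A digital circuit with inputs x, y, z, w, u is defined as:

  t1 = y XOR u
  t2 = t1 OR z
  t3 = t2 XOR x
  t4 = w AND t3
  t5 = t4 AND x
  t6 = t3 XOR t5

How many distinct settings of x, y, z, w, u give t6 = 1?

14

t6 = t3 XOR t5 must be 1, so t3 and t5 differ.
Enumerating the 32 input combinations, 14 give t6 = 1 and 18 give t6 = 0.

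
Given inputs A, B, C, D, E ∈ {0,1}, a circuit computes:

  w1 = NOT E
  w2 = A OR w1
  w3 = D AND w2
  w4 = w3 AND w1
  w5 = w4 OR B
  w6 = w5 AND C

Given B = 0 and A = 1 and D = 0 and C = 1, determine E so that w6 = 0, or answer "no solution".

E=0

Check with B = 0 and A = 1 and D = 0 and C = 1 and E=0:
w1 = NOT E = NOT 0 = 1
w2 = A OR w1 = 1 OR 1 = 1
w3 = D AND w2 = 0 AND 1 = 0
w4 = w3 AND w1 = 0 AND 1 = 0
w5 = w4 OR B = 0 OR 0 = 0
w6 = w5 AND C = 0 AND 1 = 0
So w6 = 0.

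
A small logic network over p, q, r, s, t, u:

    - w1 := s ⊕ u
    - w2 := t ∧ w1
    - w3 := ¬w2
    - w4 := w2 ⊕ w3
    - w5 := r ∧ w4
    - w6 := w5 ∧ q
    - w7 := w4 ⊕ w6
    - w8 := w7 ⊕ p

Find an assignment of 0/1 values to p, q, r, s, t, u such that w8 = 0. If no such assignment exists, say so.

p=1 q=0 r=0 s=0 t=0 u=1

Check with p=1 q=0 r=0 s=0 t=0 u=1:
w1 = s ⊕ u = 0 ⊕ 1 = 1
w2 = t ∧ w1 = 0 ∧ 1 = 0
w3 = ¬w2 = ¬0 = 1
w4 = w2 ⊕ w3 = 0 ⊕ 1 = 1
w5 = r ∧ w4 = 0 ∧ 1 = 0
w6 = w5 ∧ q = 0 ∧ 0 = 0
w7 = w4 ⊕ w6 = 1 ⊕ 0 = 1
w8 = w7 ⊕ p = 1 ⊕ 1 = 0
So w8 = 0 as required.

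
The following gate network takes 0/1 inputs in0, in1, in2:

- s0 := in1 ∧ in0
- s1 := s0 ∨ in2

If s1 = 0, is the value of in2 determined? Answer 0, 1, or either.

0

s1 = s0 ∨ in2 must be 0, so both s0 = 0 and in2 = 0.
s0 = in1 ∧ in0 must be 0, so at least one of in1, in0 is 0.
Every assignment with s1 = 0 has in2 = 0; there are 3 such assignment(s).
  in0=0, in1=0, in2=0
  in0=0, in1=1, in2=0
  in0=1, in1=0, in2=0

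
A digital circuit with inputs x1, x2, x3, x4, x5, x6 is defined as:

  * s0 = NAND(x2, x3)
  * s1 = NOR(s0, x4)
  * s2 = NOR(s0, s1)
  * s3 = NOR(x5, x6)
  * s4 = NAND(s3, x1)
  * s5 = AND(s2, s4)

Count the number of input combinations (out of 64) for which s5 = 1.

s5 = AND(s2, s4) must be 1, so both s2 = 1 and s4 = 1.
s2 = NOR(s0, s1) must be 1, so both s0 = 0 and s1 = 0.
s4 = NAND(s3, x1) must be 1, so at least one of s3, x1 is 0.
Enumerating the 64 input combinations, 7 give s5 = 1 and 57 give s5 = 0.

7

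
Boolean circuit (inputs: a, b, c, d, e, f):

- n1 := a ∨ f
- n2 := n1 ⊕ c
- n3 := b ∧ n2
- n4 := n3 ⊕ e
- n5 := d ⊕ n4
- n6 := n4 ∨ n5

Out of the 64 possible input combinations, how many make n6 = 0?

16

n6 = n4 ∨ n5 must be 0, so both n4 = 0 and n5 = 0.
Enumerating the 64 input combinations, 16 give n6 = 0 and 48 give n6 = 1.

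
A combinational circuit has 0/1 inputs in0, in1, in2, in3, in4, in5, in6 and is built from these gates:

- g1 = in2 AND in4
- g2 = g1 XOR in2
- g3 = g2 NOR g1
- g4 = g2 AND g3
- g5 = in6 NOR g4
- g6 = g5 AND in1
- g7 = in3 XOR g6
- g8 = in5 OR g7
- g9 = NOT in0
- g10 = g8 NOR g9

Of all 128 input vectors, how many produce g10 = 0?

112

g10 = g8 NOR g9 must be 0, so at least one of g8, g9 is 1.
Enumerating the 128 input combinations, 112 give g10 = 0 and 16 give g10 = 1.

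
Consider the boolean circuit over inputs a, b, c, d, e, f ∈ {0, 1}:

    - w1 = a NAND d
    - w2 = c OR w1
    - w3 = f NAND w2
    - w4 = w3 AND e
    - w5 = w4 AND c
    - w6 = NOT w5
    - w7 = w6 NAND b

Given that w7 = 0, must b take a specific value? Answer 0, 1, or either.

1

w7 = w6 NAND b must be 0, so both w6 = 1 and b = 1.
Every assignment with w7 = 0 has b = 1; there are 28 such assignment(s).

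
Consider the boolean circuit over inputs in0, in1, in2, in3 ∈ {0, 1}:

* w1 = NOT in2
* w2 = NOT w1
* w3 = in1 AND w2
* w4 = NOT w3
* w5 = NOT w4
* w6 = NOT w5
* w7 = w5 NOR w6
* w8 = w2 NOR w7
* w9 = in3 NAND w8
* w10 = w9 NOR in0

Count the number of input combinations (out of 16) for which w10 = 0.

14

w10 = w9 NOR in0 must be 0, so at least one of w9, in0 is 1.
Enumerating the 16 input combinations, 14 give w10 = 0 and 2 give w10 = 1.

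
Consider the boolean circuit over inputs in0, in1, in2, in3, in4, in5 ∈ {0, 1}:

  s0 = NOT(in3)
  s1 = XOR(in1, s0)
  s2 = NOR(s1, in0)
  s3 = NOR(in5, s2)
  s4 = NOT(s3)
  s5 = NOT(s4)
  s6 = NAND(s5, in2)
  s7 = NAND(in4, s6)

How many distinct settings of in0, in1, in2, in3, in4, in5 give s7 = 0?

s7 = NAND(in4, s6) must be 0, so both in4 = 1 and s6 = 1.
s6 = NAND(s5, in2) must be 1, so at least one of s5, in2 is 0.
Enumerating the 64 input combinations, 26 give s7 = 0 and 38 give s7 = 1.

26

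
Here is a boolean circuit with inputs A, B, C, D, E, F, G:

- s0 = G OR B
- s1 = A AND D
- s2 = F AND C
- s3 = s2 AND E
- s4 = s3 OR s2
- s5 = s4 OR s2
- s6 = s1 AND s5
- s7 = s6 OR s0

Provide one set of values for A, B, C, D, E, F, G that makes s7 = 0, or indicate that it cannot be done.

s7 = s6 OR s0 must be 0, so both s6 = 0 and s0 = 0.
s6 = s1 AND s5 must be 0, so at least one of s1, s5 is 0.
s0 = G OR B must be 0, so both G = 0 and B = 0.
Check with A=1, B=0, C=1, D=0, E=1, F=0, G=0:
s0 = G OR B = 0 OR 0 = 0
s1 = A AND D = 1 AND 0 = 0
s2 = F AND C = 0 AND 1 = 0
s3 = s2 AND E = 0 AND 1 = 0
s4 = s3 OR s2 = 0 OR 0 = 0
s5 = s4 OR s2 = 0 OR 0 = 0
s6 = s1 AND s5 = 0 AND 0 = 0
s7 = s6 OR s0 = 0 OR 0 = 0
So s7 = 0 as required.

A=1, B=0, C=1, D=0, E=1, F=0, G=0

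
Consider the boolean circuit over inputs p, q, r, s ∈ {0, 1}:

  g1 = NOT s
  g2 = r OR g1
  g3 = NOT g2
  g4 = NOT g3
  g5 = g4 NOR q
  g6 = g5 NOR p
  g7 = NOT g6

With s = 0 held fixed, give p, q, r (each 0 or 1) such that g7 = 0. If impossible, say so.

g7 = NOT g6 must be 0, so g6 = 1.
Check with s = 0 and p=0, q=1, r=0:
g1 = NOT s = NOT 0 = 1
g2 = r OR g1 = 0 OR 1 = 1
g3 = NOT g2 = NOT 1 = 0
g4 = NOT g3 = NOT 0 = 1
g5 = g4 NOR q = 1 NOR 1 = 0
g6 = g5 NOR p = 0 NOR 0 = 1
g7 = NOT g6 = NOT 1 = 0
So g7 = 0.

p=0, q=1, r=0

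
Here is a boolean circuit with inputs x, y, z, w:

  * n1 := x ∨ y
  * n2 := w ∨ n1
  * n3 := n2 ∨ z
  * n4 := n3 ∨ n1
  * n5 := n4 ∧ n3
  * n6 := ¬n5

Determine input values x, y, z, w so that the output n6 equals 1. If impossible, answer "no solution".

n6 = ¬n5 must be 1, so n5 = 0.
n5 = n4 ∧ n3 must be 0, so at least one of n4, n3 is 0.
Check with x=0, y=0, z=0, w=0:
n1 = x ∨ y = 0 ∨ 0 = 0
n2 = w ∨ n1 = 0 ∨ 0 = 0
n3 = n2 ∨ z = 0 ∨ 0 = 0
n4 = n3 ∨ n1 = 0 ∨ 0 = 0
n5 = n4 ∧ n3 = 0 ∧ 0 = 0
n6 = ¬n5 = ¬0 = 1
So n6 = 1 as required.

x=0, y=0, z=0, w=0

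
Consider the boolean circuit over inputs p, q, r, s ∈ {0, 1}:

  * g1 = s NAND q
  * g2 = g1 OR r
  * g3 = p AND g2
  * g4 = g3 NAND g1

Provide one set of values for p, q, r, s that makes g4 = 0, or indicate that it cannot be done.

p=1, q=0, r=0, s=1

Check with p=1, q=0, r=0, s=1:
g1 = s NAND q = 1 NAND 0 = 1
g2 = g1 OR r = 1 OR 0 = 1
g3 = p AND g2 = 1 AND 1 = 1
g4 = g3 NAND g1 = 1 NAND 1 = 0
So g4 = 0 as required.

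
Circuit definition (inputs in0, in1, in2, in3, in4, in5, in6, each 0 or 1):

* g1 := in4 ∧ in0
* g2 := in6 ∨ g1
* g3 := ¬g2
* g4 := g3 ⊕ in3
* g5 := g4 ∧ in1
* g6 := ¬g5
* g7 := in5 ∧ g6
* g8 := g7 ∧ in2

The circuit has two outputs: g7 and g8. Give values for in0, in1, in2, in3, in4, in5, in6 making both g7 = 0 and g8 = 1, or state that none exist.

no solution exists

Across all 128 input combinations, none give both g7 = 0 and g8 = 1.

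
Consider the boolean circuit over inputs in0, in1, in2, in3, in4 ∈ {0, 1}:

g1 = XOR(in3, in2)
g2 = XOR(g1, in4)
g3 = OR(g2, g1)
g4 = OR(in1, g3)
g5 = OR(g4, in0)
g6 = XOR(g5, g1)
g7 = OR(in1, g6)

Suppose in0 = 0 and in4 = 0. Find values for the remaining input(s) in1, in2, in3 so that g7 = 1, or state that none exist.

in1=1 in2=1 in3=1

g7 = OR(in1, g6) must be 1, so at least one of in1, g6 is 1.
Check with in0 = 0 and in4 = 0 and in1=1, in2=1, in3=1:
g1 = XOR(in3, in2) = XOR(1, 1) = 0
g2 = XOR(g1, in4) = XOR(0, 0) = 0
g3 = OR(g2, g1) = OR(0, 0) = 0
g4 = OR(in1, g3) = OR(1, 0) = 1
g5 = OR(g4, in0) = OR(1, 0) = 1
g6 = XOR(g5, g1) = XOR(1, 0) = 1
g7 = OR(in1, g6) = OR(1, 1) = 1
So g7 = 1.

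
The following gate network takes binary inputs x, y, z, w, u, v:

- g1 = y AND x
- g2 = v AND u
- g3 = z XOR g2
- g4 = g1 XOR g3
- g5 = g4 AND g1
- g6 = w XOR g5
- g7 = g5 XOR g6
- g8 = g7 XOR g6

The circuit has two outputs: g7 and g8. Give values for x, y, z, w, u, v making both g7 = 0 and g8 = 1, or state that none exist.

Check with x=1, y=1, z=0, w=0, u=0, v=1:
g1 = y AND x = 1 AND 1 = 1
g2 = v AND u = 1 AND 0 = 0
g3 = z XOR g2 = 0 XOR 0 = 0
g4 = g1 XOR g3 = 1 XOR 0 = 1
g5 = g4 AND g1 = 1 AND 1 = 1
g6 = w XOR g5 = 0 XOR 1 = 1
g7 = g5 XOR g6 = 1 XOR 1 = 0
g8 = g7 XOR g6 = 0 XOR 1 = 1
So g7 = 0 and g8 = 1.

x=1, y=1, z=0, w=0, u=0, v=1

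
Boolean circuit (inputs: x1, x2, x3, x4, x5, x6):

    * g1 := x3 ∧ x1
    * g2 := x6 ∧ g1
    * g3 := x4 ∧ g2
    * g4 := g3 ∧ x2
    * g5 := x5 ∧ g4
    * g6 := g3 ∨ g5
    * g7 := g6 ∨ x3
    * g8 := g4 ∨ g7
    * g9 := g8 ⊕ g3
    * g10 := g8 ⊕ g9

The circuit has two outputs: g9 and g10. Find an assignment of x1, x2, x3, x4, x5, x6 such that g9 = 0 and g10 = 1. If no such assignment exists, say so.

x1=1, x2=0, x3=1, x4=1, x5=1, x6=1

Check with x1=1, x2=0, x3=1, x4=1, x5=1, x6=1:
g1 = x3 ∧ x1 = 1 ∧ 1 = 1
g2 = x6 ∧ g1 = 1 ∧ 1 = 1
g3 = x4 ∧ g2 = 1 ∧ 1 = 1
g4 = g3 ∧ x2 = 1 ∧ 0 = 0
g5 = x5 ∧ g4 = 1 ∧ 0 = 0
g6 = g3 ∨ g5 = 1 ∨ 0 = 1
g7 = g6 ∨ x3 = 1 ∨ 1 = 1
g8 = g4 ∨ g7 = 0 ∨ 1 = 1
g9 = g8 ⊕ g3 = 1 ⊕ 1 = 0
g10 = g8 ⊕ g9 = 1 ⊕ 0 = 1
So g9 = 0 and g10 = 1.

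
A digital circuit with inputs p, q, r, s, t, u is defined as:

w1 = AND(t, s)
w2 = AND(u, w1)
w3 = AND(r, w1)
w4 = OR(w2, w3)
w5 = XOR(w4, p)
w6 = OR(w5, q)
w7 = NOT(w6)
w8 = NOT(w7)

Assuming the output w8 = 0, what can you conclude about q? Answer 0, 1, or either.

0

w8 = NOT(w7) must be 0, so w7 = 1.
Every assignment with w8 = 0 has q = 0; there are 16 such assignment(s).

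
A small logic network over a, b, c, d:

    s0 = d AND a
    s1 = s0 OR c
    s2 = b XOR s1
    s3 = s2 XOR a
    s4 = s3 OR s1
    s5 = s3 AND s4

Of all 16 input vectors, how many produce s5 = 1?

s5 = s3 AND s4 must be 1, so both s3 = 1 and s4 = 1.
Enumerating the 16 input combinations, 8 give s5 = 1 and 8 give s5 = 0.

8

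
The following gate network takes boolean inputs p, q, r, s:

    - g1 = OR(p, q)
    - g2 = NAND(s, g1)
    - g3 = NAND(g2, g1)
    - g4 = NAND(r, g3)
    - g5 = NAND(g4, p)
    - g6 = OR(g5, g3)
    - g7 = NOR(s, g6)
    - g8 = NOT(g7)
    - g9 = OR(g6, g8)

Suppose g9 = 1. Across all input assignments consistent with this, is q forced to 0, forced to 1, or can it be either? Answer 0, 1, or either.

Both values of q occur among assignments with g9 = 1:
  q=0: p=0, q=0, r=0, s=0
  q=1: p=0, q=1, r=0, s=0

either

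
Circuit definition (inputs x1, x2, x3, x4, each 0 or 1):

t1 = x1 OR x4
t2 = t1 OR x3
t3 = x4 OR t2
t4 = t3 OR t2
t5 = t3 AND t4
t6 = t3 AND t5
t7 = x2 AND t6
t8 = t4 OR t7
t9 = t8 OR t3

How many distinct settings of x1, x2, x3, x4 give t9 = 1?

t9 = t8 OR t3 must be 1, so at least one of t8, t3 is 1.
Enumerating the 16 input combinations, 14 give t9 = 1 and 2 give t9 = 0.

14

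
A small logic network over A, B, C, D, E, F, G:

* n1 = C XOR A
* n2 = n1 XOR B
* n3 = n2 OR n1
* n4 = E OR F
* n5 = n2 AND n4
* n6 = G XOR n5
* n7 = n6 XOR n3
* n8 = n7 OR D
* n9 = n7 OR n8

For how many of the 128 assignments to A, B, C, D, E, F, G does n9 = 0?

32

n9 = n7 OR n8 must be 0, so both n7 = 0 and n8 = 0.
Enumerating the 128 input combinations, 32 give n9 = 0 and 96 give n9 = 1.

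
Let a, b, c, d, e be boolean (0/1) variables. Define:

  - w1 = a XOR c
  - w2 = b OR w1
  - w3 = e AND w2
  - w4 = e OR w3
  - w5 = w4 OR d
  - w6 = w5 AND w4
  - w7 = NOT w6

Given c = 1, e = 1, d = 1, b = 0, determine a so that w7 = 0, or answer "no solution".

a=1

w7 = NOT w6 must be 0, so w6 = 1.
Check with c = 1, e = 1, d = 1, b = 0 and a=1:
w1 = a XOR c = 1 XOR 1 = 0
w2 = b OR w1 = 0 OR 0 = 0
w3 = e AND w2 = 1 AND 0 = 0
w4 = e OR w3 = 1 OR 0 = 1
w5 = w4 OR d = 1 OR 1 = 1
w6 = w5 AND w4 = 1 AND 1 = 1
w7 = NOT w6 = NOT 1 = 0
So w7 = 0.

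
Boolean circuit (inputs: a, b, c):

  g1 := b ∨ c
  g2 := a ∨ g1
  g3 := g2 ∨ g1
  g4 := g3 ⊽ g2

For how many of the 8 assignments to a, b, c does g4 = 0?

7

g4 = g3 ⊽ g2 must be 0, so at least one of g3, g2 is 1.
Enumerating the 8 input combinations, 7 give g4 = 0 and 1 give g4 = 1.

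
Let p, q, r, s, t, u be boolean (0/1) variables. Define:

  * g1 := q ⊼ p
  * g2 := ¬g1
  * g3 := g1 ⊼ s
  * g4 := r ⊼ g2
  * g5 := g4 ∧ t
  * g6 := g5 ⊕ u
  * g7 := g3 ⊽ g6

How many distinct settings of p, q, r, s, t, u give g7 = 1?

12

g7 = g3 ⊽ g6 must be 1, so both g3 = 0 and g6 = 0.
g3 = g1 ⊼ s must be 0, so both g1 = 1 and s = 1.
g6 = g5 ⊕ u must be 0, so g5 and u are equal.
Enumerating the 64 input combinations, 12 give g7 = 1 and 52 give g7 = 0.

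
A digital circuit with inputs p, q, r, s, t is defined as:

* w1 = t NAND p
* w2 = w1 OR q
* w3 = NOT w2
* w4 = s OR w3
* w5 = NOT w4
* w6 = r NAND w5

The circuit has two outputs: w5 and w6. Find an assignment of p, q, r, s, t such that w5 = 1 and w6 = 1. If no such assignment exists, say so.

p=0 q=0 r=0 s=0 t=1

Check with p=0 q=0 r=0 s=0 t=1:
w1 = t NAND p = 1 NAND 0 = 1
w2 = w1 OR q = 1 OR 0 = 1
w3 = NOT w2 = NOT 1 = 0
w4 = s OR w3 = 0 OR 0 = 0
w5 = NOT w4 = NOT 0 = 1
w6 = r NAND w5 = 0 NAND 1 = 1
So w5 = 1 and w6 = 1.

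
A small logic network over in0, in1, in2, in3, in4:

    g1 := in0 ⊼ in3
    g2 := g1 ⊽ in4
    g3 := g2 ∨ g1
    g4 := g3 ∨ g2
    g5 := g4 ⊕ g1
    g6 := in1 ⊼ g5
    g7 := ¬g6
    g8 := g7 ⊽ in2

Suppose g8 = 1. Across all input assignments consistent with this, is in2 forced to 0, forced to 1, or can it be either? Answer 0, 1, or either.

g8 = g7 ⊽ in2 must be 1, so both g7 = 0 and in2 = 0.
g7 = ¬g6 must be 0, so g6 = 1.
Every assignment with g8 = 1 has in2 = 0; there are 15 such assignment(s).

0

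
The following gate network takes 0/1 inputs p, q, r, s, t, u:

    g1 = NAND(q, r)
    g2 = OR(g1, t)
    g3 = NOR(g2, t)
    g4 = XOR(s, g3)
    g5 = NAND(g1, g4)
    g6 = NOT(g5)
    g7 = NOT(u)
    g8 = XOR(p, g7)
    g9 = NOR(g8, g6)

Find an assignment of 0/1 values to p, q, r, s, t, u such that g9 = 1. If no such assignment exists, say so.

p=0, q=0, r=0, s=0, t=0, u=1

Check with p=0, q=0, r=0, s=0, t=0, u=1:
g1 = NAND(q, r) = NAND(0, 0) = 1
g2 = OR(g1, t) = OR(1, 0) = 1
g3 = NOR(g2, t) = NOR(1, 0) = 0
g4 = XOR(s, g3) = XOR(0, 0) = 0
g5 = NAND(g1, g4) = NAND(1, 0) = 1
g6 = NOT(g5) = NOT 1 = 0
g7 = NOT(u) = NOT 1 = 0
g8 = XOR(p, g7) = XOR(0, 0) = 0
g9 = NOR(g8, g6) = NOR(0, 0) = 1
So g9 = 1 as required.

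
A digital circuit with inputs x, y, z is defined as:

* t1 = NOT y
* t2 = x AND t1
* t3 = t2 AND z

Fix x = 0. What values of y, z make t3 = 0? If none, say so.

y=0 z=1

t3 = t2 AND z must be 0, so at least one of t2, z is 0.
Check with x = 0 and y=0, z=1:
t1 = NOT y = NOT 0 = 1
t2 = x AND t1 = 0 AND 1 = 0
t3 = t2 AND z = 0 AND 1 = 0
So t3 = 0.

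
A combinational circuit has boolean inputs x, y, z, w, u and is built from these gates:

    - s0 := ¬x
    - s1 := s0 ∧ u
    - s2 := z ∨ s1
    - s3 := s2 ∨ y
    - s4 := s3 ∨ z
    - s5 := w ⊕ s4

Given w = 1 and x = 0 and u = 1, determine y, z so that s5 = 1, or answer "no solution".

no solution exists

With w = 1 and x = 0 and u = 1 fixed, none of the 4 settings of y, z give s5 = 1.
For example, with y=0, z=1:
s0 = ¬x = ¬0 = 1
s1 = s0 ∧ u = 1 ∧ 1 = 1
s2 = z ∨ s1 = 1 ∨ 1 = 1
s3 = s2 ∨ y = 1 ∨ 0 = 1
s4 = s3 ∨ z = 1 ∨ 1 = 1
s5 = w ⊕ s4 = 1 ⊕ 1 = 0
giving s5 = 0 ≠ 1.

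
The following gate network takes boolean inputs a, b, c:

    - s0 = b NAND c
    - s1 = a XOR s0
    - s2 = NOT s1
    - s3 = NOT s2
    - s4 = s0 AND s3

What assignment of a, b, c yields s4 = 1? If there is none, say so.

a=0 b=0 c=1

s4 = s0 AND s3 must be 1, so both s0 = 1 and s3 = 1.
s0 = b NAND c must be 1, so at least one of b, c is 0.
Check with a=0 b=0 c=1:
s0 = b NAND c = 0 NAND 1 = 1
s1 = a XOR s0 = 0 XOR 1 = 1
s2 = NOT s1 = NOT 1 = 0
s3 = NOT s2 = NOT 0 = 1
s4 = s0 AND s3 = 1 AND 1 = 1
So s4 = 1 as required.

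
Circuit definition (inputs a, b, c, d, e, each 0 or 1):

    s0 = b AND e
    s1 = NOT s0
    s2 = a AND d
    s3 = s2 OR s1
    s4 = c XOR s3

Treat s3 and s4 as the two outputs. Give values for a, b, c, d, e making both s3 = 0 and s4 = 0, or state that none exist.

a=0, b=1, c=0, d=0, e=1

Check with a=0, b=1, c=0, d=0, e=1:
s0 = b AND e = 1 AND 1 = 1
s1 = NOT s0 = NOT 1 = 0
s2 = a AND d = 0 AND 0 = 0
s3 = s2 OR s1 = 0 OR 0 = 0
s4 = c XOR s3 = 0 XOR 0 = 0
So s3 = 0 and s4 = 0.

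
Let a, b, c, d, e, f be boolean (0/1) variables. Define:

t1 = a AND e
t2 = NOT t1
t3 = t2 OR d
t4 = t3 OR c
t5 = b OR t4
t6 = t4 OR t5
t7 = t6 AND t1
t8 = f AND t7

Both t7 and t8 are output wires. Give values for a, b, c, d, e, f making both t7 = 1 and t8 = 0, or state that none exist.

a=1, b=0, c=0, d=1, e=1, f=0

Check with a=1, b=0, c=0, d=1, e=1, f=0:
t1 = a AND e = 1 AND 1 = 1
t2 = NOT t1 = NOT 1 = 0
t3 = t2 OR d = 0 OR 1 = 1
t4 = t3 OR c = 1 OR 0 = 1
t5 = b OR t4 = 0 OR 1 = 1
t6 = t4 OR t5 = 1 OR 1 = 1
t7 = t6 AND t1 = 1 AND 1 = 1
t8 = f AND t7 = 0 AND 1 = 0
So t7 = 1 and t8 = 0.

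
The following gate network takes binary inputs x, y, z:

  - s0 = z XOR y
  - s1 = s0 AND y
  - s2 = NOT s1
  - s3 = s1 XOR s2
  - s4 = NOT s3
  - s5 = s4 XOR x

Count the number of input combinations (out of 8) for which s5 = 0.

4

s5 = s4 XOR x must be 0, so s4 and x are equal.
Satisfying assignments:
  x=0, y=0, z=0
  x=0, y=0, z=1
  x=0, y=1, z=0
  x=0, y=1, z=1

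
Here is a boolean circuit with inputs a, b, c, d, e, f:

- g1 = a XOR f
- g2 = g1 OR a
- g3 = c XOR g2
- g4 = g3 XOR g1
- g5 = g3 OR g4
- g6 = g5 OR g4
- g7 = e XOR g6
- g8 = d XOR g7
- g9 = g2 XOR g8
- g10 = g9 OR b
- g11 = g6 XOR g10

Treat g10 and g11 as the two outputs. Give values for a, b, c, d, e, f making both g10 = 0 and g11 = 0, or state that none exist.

Check with a=0, b=0, c=0, d=1, e=1, f=0:
g1 = a XOR f = 0 XOR 0 = 0
g2 = g1 OR a = 0 OR 0 = 0
g3 = c XOR g2 = 0 XOR 0 = 0
g4 = g3 XOR g1 = 0 XOR 0 = 0
g5 = g3 OR g4 = 0 OR 0 = 0
g6 = g5 OR g4 = 0 OR 0 = 0
g7 = e XOR g6 = 1 XOR 0 = 1
g8 = d XOR g7 = 1 XOR 1 = 0
g9 = g2 XOR g8 = 0 XOR 0 = 0
g10 = g9 OR b = 0 OR 0 = 0
g11 = g6 XOR g10 = 0 XOR 0 = 0
So g10 = 0 and g11 = 0.

a=0, b=0, c=0, d=1, e=1, f=0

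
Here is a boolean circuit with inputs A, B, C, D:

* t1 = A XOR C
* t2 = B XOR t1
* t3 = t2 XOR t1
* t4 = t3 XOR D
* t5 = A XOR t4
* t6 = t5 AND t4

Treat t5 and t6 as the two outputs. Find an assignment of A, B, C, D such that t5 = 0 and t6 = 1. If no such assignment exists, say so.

Across all 16 input combinations, none give both t5 = 0 and t6 = 1.

no solution exists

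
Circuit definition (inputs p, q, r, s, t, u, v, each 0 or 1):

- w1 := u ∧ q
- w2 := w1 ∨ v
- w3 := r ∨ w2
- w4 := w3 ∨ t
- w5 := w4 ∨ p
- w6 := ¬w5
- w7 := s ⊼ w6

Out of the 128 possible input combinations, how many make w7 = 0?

3

w7 = s ⊼ w6 must be 0, so both s = 1 and w6 = 1.
w6 = ¬w5 must be 1, so w5 = 0.
Satisfying assignments:
  p=0, q=0, r=0, s=1, t=0, u=0, v=0
  p=0, q=0, r=0, s=1, t=0, u=1, v=0
  p=0, q=1, r=0, s=1, t=0, u=0, v=0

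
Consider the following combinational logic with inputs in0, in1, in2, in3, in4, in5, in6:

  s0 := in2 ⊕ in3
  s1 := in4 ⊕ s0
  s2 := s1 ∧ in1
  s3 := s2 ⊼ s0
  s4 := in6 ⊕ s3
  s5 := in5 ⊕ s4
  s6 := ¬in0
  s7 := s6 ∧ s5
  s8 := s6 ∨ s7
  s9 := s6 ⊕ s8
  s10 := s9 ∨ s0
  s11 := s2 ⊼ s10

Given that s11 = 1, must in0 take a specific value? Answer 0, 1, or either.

either

Both values of in0 occur among assignments with s11 = 1:
  in0=0: in0=0, in1=0, in2=0, in3=0, in4=0, in5=0, in6=0
  in0=1: in0=1, in1=0, in2=0, in3=0, in4=0, in5=0, in6=0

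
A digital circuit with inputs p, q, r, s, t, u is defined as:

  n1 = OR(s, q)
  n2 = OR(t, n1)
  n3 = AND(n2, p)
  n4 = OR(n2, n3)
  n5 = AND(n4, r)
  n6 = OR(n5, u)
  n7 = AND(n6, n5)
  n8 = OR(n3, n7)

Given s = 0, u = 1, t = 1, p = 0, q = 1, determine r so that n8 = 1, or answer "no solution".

r=1

n8 = OR(n3, n7) must be 1, so at least one of n3, n7 is 1.
Check with s = 0, u = 1, t = 1, p = 0, q = 1 and r=1:
n1 = OR(s, q) = OR(0, 1) = 1
n2 = OR(t, n1) = OR(1, 1) = 1
n3 = AND(n2, p) = AND(1, 0) = 0
n4 = OR(n2, n3) = OR(1, 0) = 1
n5 = AND(n4, r) = AND(1, 1) = 1
n6 = OR(n5, u) = OR(1, 1) = 1
n7 = AND(n6, n5) = AND(1, 1) = 1
n8 = OR(n3, n7) = OR(0, 1) = 1
So n8 = 1.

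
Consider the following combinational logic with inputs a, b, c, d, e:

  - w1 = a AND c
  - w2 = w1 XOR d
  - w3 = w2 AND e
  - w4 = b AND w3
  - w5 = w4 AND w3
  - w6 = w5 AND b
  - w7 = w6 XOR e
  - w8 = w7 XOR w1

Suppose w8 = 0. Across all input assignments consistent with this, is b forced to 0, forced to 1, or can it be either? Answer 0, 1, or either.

Both values of b occur among assignments with w8 = 0:
  b=0: a=0, b=0, c=0, d=0, e=0
  b=1: a=0, b=1, c=0, d=0, e=0

either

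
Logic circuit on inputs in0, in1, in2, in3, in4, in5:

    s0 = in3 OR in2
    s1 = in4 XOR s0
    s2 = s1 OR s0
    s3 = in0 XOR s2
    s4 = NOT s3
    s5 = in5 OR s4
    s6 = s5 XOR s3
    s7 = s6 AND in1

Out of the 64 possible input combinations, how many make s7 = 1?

s7 = s6 AND in1 must be 1, so both s6 = 1 and in1 = 1.
s6 = s5 XOR s3 must be 1, so s5 and s3 differ.
Enumerating the 64 input combinations, 24 give s7 = 1 and 40 give s7 = 0.

24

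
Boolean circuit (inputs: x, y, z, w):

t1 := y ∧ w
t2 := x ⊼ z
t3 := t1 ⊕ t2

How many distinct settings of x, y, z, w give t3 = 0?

t3 = t1 ⊕ t2 must be 0, so t1 and t2 are equal.
Satisfying assignments:
  x=0, y=1, z=0, w=1
  x=0, y=1, z=1, w=1
  x=1, y=0, z=1, w=0
  x=1, y=0, z=1, w=1
  x=1, y=1, z=0, w=1
  x=1, y=1, z=1, w=0

6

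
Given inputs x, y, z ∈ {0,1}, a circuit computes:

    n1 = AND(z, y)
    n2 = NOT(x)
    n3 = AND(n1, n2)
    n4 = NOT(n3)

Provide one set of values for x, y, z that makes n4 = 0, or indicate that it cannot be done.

n4 = NOT(n3) must be 0, so n3 = 1.
n3 = AND(n1, n2) must be 1, so both n1 = 1 and n2 = 1.
n1 = AND(z, y) must be 1, so both z = 1 and y = 1.
Check with x=0, y=1, z=1:
n1 = AND(z, y) = AND(1, 1) = 1
n2 = NOT(x) = NOT 0 = 1
n3 = AND(n1, n2) = AND(1, 1) = 1
n4 = NOT(n3) = NOT 1 = 0
So n4 = 0 as required.

x=0, y=1, z=1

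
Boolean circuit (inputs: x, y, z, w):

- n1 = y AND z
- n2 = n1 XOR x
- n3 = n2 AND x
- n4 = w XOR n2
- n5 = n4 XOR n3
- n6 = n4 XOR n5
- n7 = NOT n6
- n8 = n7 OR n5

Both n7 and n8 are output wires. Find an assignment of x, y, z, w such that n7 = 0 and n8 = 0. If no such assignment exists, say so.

x=1, y=0, z=0, w=0

Check with x=1, y=0, z=0, w=0:
n1 = y AND z = 0 AND 0 = 0
n2 = n1 XOR x = 0 XOR 1 = 1
n3 = n2 AND x = 1 AND 1 = 1
n4 = w XOR n2 = 0 XOR 1 = 1
n5 = n4 XOR n3 = 1 XOR 1 = 0
n6 = n4 XOR n5 = 1 XOR 0 = 1
n7 = NOT n6 = NOT 1 = 0
n8 = n7 OR n5 = 0 OR 0 = 0
So n7 = 0 and n8 = 0.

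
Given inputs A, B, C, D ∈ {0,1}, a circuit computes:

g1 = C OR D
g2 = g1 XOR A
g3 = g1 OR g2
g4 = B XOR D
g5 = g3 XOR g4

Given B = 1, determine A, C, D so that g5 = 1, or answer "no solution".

Check with B = 1 and A=0, C=1, D=1:
g1 = C OR D = 1 OR 1 = 1
g2 = g1 XOR A = 1 XOR 0 = 1
g3 = g1 OR g2 = 1 OR 1 = 1
g4 = B XOR D = 1 XOR 1 = 0
g5 = g3 XOR g4 = 1 XOR 0 = 1
So g5 = 1.

A=0, C=1, D=1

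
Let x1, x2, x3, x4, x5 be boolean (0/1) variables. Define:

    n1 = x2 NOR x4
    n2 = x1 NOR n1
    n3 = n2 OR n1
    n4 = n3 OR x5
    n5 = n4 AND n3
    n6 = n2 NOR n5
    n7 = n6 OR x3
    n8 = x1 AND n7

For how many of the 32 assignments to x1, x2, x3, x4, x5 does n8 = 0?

n8 = x1 AND n7 must be 0, so at least one of x1, n7 is 0.
Enumerating the 32 input combinations, 18 give n8 = 0 and 14 give n8 = 1.

18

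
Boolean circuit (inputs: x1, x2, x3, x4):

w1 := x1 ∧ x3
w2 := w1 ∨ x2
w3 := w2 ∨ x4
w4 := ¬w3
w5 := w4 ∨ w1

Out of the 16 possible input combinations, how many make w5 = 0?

w5 = w4 ∨ w1 must be 0, so both w4 = 0 and w1 = 0.
w4 = ¬w3 must be 0, so w3 = 1.
w1 = x1 ∧ x3 must be 0, so at least one of x1, x3 is 0.
Enumerating the 16 input combinations, 9 give w5 = 0 and 7 give w5 = 1.

9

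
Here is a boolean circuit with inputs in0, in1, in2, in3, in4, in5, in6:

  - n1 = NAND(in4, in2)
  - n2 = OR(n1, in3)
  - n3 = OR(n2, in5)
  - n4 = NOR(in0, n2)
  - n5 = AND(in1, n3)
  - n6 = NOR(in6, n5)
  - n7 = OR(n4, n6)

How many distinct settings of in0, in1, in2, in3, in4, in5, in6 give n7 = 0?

n7 = OR(n4, n6) must be 0, so both n4 = 0 and n6 = 0.
n4 = NOR(in0, n2) must be 0, so at least one of in0, n2 is 1.
n6 = NOR(in6, n5) must be 0, so at least one of in6, n5 is 1.
Enumerating the 128 input combinations, 89 give n7 = 0 and 39 give n7 = 1.

89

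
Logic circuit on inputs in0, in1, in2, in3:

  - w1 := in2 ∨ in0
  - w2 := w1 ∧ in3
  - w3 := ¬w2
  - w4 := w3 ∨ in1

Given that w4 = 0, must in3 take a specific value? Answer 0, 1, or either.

1

w4 = w3 ∨ in1 must be 0, so both w3 = 0 and in1 = 0.
Every assignment with w4 = 0 has in3 = 1; there are 3 such assignment(s).
  in0=0, in1=0, in2=1, in3=1
  in0=1, in1=0, in2=0, in3=1
  in0=1, in1=0, in2=1, in3=1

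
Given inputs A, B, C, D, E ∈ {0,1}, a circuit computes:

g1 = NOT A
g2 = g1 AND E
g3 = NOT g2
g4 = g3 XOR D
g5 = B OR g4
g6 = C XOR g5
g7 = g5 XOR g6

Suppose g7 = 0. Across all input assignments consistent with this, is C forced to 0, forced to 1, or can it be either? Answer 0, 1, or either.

g7 = g5 XOR g6 must be 0, so g5 and g6 are equal.
Every assignment with g7 = 0 has C = 0; there are 16 such assignment(s).

0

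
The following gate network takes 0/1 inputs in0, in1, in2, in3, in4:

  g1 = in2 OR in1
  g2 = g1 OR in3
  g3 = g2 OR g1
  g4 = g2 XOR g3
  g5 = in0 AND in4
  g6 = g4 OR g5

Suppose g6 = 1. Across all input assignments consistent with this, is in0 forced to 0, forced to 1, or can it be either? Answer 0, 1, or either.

1

g6 = g4 OR g5 must be 1, so at least one of g4, g5 is 1.
Every assignment with g6 = 1 has in0 = 1; there are 8 such assignment(s).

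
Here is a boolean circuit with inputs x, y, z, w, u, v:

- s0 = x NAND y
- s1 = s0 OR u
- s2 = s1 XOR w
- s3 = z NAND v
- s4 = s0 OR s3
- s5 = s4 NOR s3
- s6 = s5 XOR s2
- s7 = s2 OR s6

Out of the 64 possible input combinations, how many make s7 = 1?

34

s7 = s2 OR s6 must be 1, so at least one of s2, s6 is 1.
Enumerating the 64 input combinations, 34 give s7 = 1 and 30 give s7 = 0.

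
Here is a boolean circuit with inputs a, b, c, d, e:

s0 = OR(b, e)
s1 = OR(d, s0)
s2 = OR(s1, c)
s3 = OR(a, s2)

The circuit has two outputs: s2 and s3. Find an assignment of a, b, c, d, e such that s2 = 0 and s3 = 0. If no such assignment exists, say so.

a=0, b=0, c=0, d=0, e=0

Check with a=0, b=0, c=0, d=0, e=0:
s0 = OR(b, e) = OR(0, 0) = 0
s1 = OR(d, s0) = OR(0, 0) = 0
s2 = OR(s1, c) = OR(0, 0) = 0
s3 = OR(a, s2) = OR(0, 0) = 0
So s2 = 0 and s3 = 0.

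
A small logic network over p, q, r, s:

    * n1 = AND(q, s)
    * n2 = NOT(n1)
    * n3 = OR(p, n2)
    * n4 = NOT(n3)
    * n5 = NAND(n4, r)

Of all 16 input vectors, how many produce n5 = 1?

15

n5 = NAND(n4, r) must be 1, so at least one of n4, r is 0.
Enumerating the 16 input combinations, 15 give n5 = 1 and 1 give n5 = 0.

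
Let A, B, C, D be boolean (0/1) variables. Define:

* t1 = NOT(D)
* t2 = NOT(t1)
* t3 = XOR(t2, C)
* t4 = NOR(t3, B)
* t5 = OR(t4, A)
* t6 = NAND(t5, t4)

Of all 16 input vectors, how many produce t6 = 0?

t6 = NAND(t5, t4) must be 0, so both t5 = 1 and t4 = 1.
t5 = OR(t4, A) must be 1, so at least one of t4, A is 1.
t4 = NOR(t3, B) must be 1, so both t3 = 0 and B = 0.
Satisfying assignments:
  A=0, B=0, C=0, D=0
  A=0, B=0, C=1, D=1
  A=1, B=0, C=0, D=0
  A=1, B=0, C=1, D=1

4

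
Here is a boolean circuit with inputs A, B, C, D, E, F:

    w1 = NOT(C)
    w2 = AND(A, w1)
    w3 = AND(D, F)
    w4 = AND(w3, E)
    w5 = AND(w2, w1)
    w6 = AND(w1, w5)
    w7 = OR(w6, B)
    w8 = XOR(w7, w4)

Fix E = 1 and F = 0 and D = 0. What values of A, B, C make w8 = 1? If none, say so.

w8 = XOR(w7, w4) must be 1, so w7 and w4 differ.
Check with E = 1 and F = 0 and D = 0 and A=0, B=1, C=0:
w1 = NOT(C) = NOT 0 = 1
w2 = AND(A, w1) = AND(0, 1) = 0
w3 = AND(D, F) = AND(0, 0) = 0
w4 = AND(w3, E) = AND(0, 1) = 0
w5 = AND(w2, w1) = AND(0, 1) = 0
w6 = AND(w1, w5) = AND(1, 0) = 0
w7 = OR(w6, B) = OR(0, 1) = 1
w8 = XOR(w7, w4) = XOR(1, 0) = 1
So w8 = 1.

A=0, B=1, C=0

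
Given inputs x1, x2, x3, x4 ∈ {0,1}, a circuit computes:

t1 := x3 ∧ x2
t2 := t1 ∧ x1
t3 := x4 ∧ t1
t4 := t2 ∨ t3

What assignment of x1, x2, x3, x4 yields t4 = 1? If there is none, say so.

Check with x1=1 x2=1 x3=1 x4=1:
t1 = x3 ∧ x2 = 1 ∧ 1 = 1
t2 = t1 ∧ x1 = 1 ∧ 1 = 1
t3 = x4 ∧ t1 = 1 ∧ 1 = 1
t4 = t2 ∨ t3 = 1 ∨ 1 = 1
So t4 = 1 as required.

x1=1 x2=1 x3=1 x4=1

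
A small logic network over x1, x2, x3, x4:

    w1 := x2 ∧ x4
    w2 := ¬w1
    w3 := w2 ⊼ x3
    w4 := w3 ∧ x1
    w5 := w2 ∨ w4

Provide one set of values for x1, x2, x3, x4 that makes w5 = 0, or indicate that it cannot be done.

w5 = w2 ∨ w4 must be 0, so both w2 = 0 and w4 = 0.
w2 = ¬w1 must be 0, so w1 = 1.
w4 = w3 ∧ x1 must be 0, so at least one of w3, x1 is 0.
Check with x1=0 x2=1 x3=0 x4=1:
w1 = x2 ∧ x4 = 1 ∧ 1 = 1
w2 = ¬w1 = ¬1 = 0
w3 = w2 ⊼ x3 = 0 ⊼ 0 = 1
w4 = w3 ∧ x1 = 1 ∧ 0 = 0
w5 = w2 ∨ w4 = 0 ∨ 0 = 0
So w5 = 0 as required.

x1=0 x2=1 x3=0 x4=1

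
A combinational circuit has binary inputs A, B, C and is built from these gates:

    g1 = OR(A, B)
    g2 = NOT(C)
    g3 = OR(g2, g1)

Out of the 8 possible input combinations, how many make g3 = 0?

g3 = OR(g2, g1) must be 0, so both g2 = 0 and g1 = 0.
Enumerating the 8 input combinations, 1 give g3 = 0 and 7 give g3 = 1.

1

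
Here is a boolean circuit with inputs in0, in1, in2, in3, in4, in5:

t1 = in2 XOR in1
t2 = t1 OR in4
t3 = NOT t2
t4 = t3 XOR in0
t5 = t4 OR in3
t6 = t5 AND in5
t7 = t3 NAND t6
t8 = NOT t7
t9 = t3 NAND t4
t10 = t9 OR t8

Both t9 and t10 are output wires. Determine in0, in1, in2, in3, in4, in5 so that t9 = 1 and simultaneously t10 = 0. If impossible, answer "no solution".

Across all 64 input combinations, none give both t9 = 1 and t10 = 0.

no solution exists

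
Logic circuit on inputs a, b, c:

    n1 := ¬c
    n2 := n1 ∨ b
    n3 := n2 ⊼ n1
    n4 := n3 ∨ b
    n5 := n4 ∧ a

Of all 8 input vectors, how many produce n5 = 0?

n5 = n4 ∧ a must be 0, so at least one of n4, a is 0.
Satisfying assignments:
  a=0, b=0, c=0
  a=0, b=0, c=1
  a=0, b=1, c=0
  a=0, b=1, c=1
  a=1, b=0, c=0

5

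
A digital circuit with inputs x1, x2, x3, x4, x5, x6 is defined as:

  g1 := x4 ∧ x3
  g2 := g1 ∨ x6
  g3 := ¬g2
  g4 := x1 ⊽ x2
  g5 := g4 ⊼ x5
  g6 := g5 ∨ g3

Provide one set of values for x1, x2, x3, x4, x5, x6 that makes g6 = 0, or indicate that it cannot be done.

x1=0, x2=0, x3=1, x4=0, x5=1, x6=1

g6 = g5 ∨ g3 must be 0, so both g5 = 0 and g3 = 0.
Check with x1=0, x2=0, x3=1, x4=0, x5=1, x6=1:
g1 = x4 ∧ x3 = 0 ∧ 1 = 0
g2 = g1 ∨ x6 = 0 ∨ 1 = 1
g3 = ¬g2 = ¬1 = 0
g4 = x1 ⊽ x2 = 0 ⊽ 0 = 1
g5 = g4 ⊼ x5 = 1 ⊼ 1 = 0
g6 = g5 ∨ g3 = 0 ∨ 0 = 0
So g6 = 0 as required.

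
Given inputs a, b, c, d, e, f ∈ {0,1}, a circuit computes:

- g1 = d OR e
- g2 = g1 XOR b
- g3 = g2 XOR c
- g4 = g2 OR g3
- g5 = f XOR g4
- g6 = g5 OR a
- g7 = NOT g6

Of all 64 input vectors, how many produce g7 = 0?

48

g7 = NOT g6 must be 0, so g6 = 1.
g6 = g5 OR a must be 1, so at least one of g5, a is 1.
Enumerating the 64 input combinations, 48 give g7 = 0 and 16 give g7 = 1.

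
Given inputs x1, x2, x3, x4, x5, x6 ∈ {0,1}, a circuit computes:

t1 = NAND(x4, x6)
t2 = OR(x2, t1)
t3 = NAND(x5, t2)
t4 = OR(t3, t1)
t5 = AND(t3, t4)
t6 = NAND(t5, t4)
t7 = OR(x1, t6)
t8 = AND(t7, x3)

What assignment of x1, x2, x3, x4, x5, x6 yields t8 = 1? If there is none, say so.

t8 = AND(t7, x3) must be 1, so both t7 = 1 and x3 = 1.
Check with x1=1, x2=1, x3=1, x4=0, x5=1, x6=1:
t1 = NAND(x4, x6) = NAND(0, 1) = 1
t2 = OR(x2, t1) = OR(1, 1) = 1
t3 = NAND(x5, t2) = NAND(1, 1) = 0
t4 = OR(t3, t1) = OR(0, 1) = 1
t5 = AND(t3, t4) = AND(0, 1) = 0
t6 = NAND(t5, t4) = NAND(0, 1) = 1
t7 = OR(x1, t6) = OR(1, 1) = 1
t8 = AND(t7, x3) = AND(1, 1) = 1
So t8 = 1 as required.

x1=1, x2=1, x3=1, x4=0, x5=1, x6=1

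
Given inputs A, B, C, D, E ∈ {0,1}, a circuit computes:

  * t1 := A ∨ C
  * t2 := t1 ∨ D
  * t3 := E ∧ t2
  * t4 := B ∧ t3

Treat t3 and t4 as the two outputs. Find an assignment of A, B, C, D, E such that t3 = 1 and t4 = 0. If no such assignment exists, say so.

A=1, B=0, C=0, D=0, E=1

Check with A=1, B=0, C=0, D=0, E=1:
t1 = A ∨ C = 1 ∨ 0 = 1
t2 = t1 ∨ D = 1 ∨ 0 = 1
t3 = E ∧ t2 = 1 ∧ 1 = 1
t4 = B ∧ t3 = 0 ∧ 1 = 0
So t3 = 1 and t4 = 0.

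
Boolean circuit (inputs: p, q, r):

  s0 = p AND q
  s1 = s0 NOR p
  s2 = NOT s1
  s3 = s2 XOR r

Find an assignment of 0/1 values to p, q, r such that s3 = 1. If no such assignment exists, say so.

Check with p=1, q=1, r=0:
s0 = p AND q = 1 AND 1 = 1
s1 = s0 NOR p = 1 NOR 1 = 0
s2 = NOT s1 = NOT 0 = 1
s3 = s2 XOR r = 1 XOR 0 = 1
So s3 = 1 as required.

p=1, q=1, r=0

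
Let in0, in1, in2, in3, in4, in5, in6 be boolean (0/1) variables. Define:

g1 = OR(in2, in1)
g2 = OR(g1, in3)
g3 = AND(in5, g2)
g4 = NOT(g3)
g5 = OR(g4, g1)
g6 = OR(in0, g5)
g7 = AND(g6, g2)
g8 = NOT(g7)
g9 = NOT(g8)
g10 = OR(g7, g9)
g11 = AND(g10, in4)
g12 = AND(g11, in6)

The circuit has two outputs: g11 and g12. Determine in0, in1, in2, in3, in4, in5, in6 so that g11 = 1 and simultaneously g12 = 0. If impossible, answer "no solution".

in0=1 in1=0 in2=1 in3=1 in4=1 in5=0 in6=0

Check with in0=1 in1=0 in2=1 in3=1 in4=1 in5=0 in6=0:
g1 = OR(in2, in1) = OR(1, 0) = 1
g2 = OR(g1, in3) = OR(1, 1) = 1
g3 = AND(in5, g2) = AND(0, 1) = 0
g4 = NOT(g3) = NOT 0 = 1
g5 = OR(g4, g1) = OR(1, 1) = 1
g6 = OR(in0, g5) = OR(1, 1) = 1
g7 = AND(g6, g2) = AND(1, 1) = 1
g8 = NOT(g7) = NOT 1 = 0
g9 = NOT(g8) = NOT 0 = 1
g10 = OR(g7, g9) = OR(1, 1) = 1
g11 = AND(g10, in4) = AND(1, 1) = 1
g12 = AND(g11, in6) = AND(1, 0) = 0
So g11 = 1 and g12 = 0.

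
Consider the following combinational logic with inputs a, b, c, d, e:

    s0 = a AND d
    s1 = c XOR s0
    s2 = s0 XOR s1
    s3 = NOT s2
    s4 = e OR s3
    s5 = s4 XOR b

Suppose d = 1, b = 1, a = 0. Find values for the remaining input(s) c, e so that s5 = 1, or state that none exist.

c=1 e=0

Check with d = 1, b = 1, a = 0 and c=1, e=0:
s0 = a AND d = 0 AND 1 = 0
s1 = c XOR s0 = 1 XOR 0 = 1
s2 = s0 XOR s1 = 0 XOR 1 = 1
s3 = NOT s2 = NOT 1 = 0
s4 = e OR s3 = 0 OR 0 = 0
s5 = s4 XOR b = 0 XOR 1 = 1
So s5 = 1.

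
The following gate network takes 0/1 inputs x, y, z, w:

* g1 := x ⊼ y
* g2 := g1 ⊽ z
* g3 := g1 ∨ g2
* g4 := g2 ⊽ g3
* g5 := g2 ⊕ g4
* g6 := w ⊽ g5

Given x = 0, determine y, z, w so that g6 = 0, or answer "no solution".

y=1, z=0, w=1

g6 = w ⊽ g5 must be 0, so at least one of w, g5 is 1.
Check with x = 0 and y=1, z=0, w=1:
g1 = x ⊼ y = 0 ⊼ 1 = 1
g2 = g1 ⊽ z = 1 ⊽ 0 = 0
g3 = g1 ∨ g2 = 1 ∨ 0 = 1
g4 = g2 ⊽ g3 = 0 ⊽ 1 = 0
g5 = g2 ⊕ g4 = 0 ⊕ 0 = 0
g6 = w ⊽ g5 = 1 ⊽ 0 = 0
So g6 = 0.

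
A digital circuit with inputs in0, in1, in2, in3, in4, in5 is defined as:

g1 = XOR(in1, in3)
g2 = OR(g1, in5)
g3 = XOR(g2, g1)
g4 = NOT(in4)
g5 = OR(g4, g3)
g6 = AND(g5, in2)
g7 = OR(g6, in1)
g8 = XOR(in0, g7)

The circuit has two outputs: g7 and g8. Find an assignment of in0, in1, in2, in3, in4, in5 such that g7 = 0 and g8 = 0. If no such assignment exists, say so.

in0=0, in1=0, in2=0, in3=0, in4=0, in5=1

Check with in0=0, in1=0, in2=0, in3=0, in4=0, in5=1:
g1 = XOR(in1, in3) = XOR(0, 0) = 0
g2 = OR(g1, in5) = OR(0, 1) = 1
g3 = XOR(g2, g1) = XOR(1, 0) = 1
g4 = NOT(in4) = NOT 0 = 1
g5 = OR(g4, g3) = OR(1, 1) = 1
g6 = AND(g5, in2) = AND(1, 0) = 0
g7 = OR(g6, in1) = OR(0, 0) = 0
g8 = XOR(in0, g7) = XOR(0, 0) = 0
So g7 = 0 and g8 = 0.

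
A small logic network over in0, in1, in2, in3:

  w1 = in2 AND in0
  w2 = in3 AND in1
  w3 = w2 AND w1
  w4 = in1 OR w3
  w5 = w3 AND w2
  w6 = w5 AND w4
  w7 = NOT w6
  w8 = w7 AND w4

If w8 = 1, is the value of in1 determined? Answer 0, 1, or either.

w8 = w7 AND w4 must be 1, so both w7 = 1 and w4 = 1.
Every assignment with w8 = 1 has in1 = 1; there are 7 such assignment(s).

1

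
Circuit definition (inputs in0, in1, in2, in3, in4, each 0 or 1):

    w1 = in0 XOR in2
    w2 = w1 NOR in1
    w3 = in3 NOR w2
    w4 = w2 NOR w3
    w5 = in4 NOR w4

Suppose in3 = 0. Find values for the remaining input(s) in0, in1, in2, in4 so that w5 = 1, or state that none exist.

w5 = in4 NOR w4 must be 1, so both in4 = 0 and w4 = 0.
Check with in3 = 0 and in0=1, in1=1, in2=0, in4=0:
w1 = in0 XOR in2 = 1 XOR 0 = 1
w2 = w1 NOR in1 = 1 NOR 1 = 0
w3 = in3 NOR w2 = 0 NOR 0 = 1
w4 = w2 NOR w3 = 0 NOR 1 = 0
w5 = in4 NOR w4 = 0 NOR 0 = 1
So w5 = 1.

in0=1, in1=1, in2=0, in4=0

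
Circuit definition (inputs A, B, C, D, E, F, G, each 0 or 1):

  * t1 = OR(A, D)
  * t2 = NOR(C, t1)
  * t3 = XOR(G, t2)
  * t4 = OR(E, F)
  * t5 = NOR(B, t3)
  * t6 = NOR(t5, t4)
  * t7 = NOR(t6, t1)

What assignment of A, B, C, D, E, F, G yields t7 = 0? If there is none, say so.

t7 = NOR(t6, t1) must be 0, so at least one of t6, t1 is 1.
Check with A=1 B=1 C=0 D=1 E=0 F=0 G=0:
t1 = OR(A, D) = OR(1, 1) = 1
t2 = NOR(C, t1) = NOR(0, 1) = 0
t3 = XOR(G, t2) = XOR(0, 0) = 0
t4 = OR(E, F) = OR(0, 0) = 0
t5 = NOR(B, t3) = NOR(1, 0) = 0
t6 = NOR(t5, t4) = NOR(0, 0) = 1
t7 = NOR(t6, t1) = NOR(1, 1) = 0
So t7 = 0 as required.

A=1 B=1 C=0 D=1 E=0 F=0 G=0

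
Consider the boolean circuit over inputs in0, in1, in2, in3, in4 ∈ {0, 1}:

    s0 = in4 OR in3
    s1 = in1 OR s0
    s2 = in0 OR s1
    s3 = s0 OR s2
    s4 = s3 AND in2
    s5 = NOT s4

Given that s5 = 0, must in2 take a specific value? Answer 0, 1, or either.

s5 = NOT s4 must be 0, so s4 = 1.
Every assignment with s5 = 0 has in2 = 1; there are 15 such assignment(s).

1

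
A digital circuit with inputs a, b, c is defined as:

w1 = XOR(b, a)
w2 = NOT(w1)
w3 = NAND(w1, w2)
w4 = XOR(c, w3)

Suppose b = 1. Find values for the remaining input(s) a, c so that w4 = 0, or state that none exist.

Check with b = 1 and a=0, c=1:
w1 = XOR(b, a) = XOR(1, 0) = 1
w2 = NOT(w1) = NOT 1 = 0
w3 = NAND(w1, w2) = NAND(1, 0) = 1
w4 = XOR(c, w3) = XOR(1, 1) = 0
So w4 = 0.

a=0 c=1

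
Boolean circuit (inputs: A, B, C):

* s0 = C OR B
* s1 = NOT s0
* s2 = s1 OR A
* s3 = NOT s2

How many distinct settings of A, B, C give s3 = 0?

5

s3 = NOT s2 must be 0, so s2 = 1.
s2 = s1 OR A must be 1, so at least one of s1, A is 1.
Satisfying assignments:
  A=0, B=0, C=0
  A=1, B=0, C=0
  A=1, B=0, C=1
  A=1, B=1, C=0
  A=1, B=1, C=1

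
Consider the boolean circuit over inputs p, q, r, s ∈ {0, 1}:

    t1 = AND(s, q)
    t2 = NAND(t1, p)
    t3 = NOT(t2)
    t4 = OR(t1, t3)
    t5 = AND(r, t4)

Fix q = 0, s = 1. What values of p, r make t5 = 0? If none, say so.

Check with q = 0, s = 1 and p=1, r=0:
t1 = AND(s, q) = AND(1, 0) = 0
t2 = NAND(t1, p) = NAND(0, 1) = 1
t3 = NOT(t2) = NOT 1 = 0
t4 = OR(t1, t3) = OR(0, 0) = 0
t5 = AND(r, t4) = AND(0, 0) = 0
So t5 = 0.

p=1, r=0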